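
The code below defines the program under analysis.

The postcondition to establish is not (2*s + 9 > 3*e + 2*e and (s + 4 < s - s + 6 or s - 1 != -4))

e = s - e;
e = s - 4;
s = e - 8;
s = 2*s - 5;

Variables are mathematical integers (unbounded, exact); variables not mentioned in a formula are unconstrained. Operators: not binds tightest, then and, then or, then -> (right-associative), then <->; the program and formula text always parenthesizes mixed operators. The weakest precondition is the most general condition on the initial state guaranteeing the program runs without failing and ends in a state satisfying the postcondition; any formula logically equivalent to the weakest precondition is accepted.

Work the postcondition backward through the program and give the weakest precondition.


Working backward. After the program, the postcondition not (2*s + 9 > 3*e + 2*e and (s + 4 < s - s + 6 or s - 1 != -4)) must hold; in canonical form it is not (2*s > 5*e - 9 and (s < 2 or s != -3)).
Before s := 2*s - 5: not (4*s > 5*e + 1 and (2*s < 7 or 2*s != 2))
Before s := e - 8: not (e < -33 and (2*e < 23 or 2*e != 18))
Before e := s - 4: not (s < -29 and (2*s < 31 or 2*s != 26))
Before e := s - e: not (s < -29 and (2*s < 31 or 2*s != 26))
Answer: WP = not (s < -29 and (2*s < 31 or 2*s != 26))


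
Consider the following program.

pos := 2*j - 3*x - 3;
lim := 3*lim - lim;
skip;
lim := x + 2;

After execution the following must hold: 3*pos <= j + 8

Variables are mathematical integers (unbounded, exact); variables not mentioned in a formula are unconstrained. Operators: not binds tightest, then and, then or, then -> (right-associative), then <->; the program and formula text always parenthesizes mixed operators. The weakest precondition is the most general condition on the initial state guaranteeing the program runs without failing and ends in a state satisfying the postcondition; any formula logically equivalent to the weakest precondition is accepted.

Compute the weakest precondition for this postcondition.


Working backward. After the program, 3*pos <= j + 8 must hold.
Before lim := x + 2: 3*pos <= j + 8
Before skip: 3*pos <= j + 8
Before lim := 3*lim - lim: 3*pos <= j + 8
Before pos := 2*j - 3*x - 3: 5*j <= 9*x + 17
Answer: WP = 5*j <= 9*x + 17


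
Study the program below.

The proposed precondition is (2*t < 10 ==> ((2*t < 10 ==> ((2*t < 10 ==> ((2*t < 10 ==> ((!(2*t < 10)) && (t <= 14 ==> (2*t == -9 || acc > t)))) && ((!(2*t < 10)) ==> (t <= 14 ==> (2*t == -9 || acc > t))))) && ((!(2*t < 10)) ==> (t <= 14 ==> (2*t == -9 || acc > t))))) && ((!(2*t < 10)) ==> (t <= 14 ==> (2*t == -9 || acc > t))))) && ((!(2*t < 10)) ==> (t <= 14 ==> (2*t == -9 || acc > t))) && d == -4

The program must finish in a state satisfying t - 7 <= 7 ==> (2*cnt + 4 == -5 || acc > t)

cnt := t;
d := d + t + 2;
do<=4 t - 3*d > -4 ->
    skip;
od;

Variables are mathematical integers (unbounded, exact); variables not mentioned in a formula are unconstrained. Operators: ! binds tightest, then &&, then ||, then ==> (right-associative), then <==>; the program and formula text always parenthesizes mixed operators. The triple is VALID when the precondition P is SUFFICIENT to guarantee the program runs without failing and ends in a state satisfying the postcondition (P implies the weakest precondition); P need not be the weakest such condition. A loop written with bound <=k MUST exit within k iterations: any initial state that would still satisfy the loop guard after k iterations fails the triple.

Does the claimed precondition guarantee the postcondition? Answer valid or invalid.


Working backward. After the program, the postcondition t - 7 <= 7 ==> (2*cnt + 4 == -5 || acc > t) must hold; in canonical form it is t <= 14 ==> (2*cnt == -9 || acc > t).
Before the loop (bound <=4), unroll the exhaustion recursion (WP_0 = exit-now case; WP_j = one more guarded iteration, up to j = 4):
  WP_0: (!(t > 3*d - 4)) && (t <= 14 ==> (2*cnt == -9 || acc > t))
  WP_1: (t > 3*d - 4 ==> ((!(t > 3*d - 4)) && (t <= 14 ==> (2*cnt == -9 || acc > t)))) && ((!(t > 3*d - 4)) ==> (t <= 14 ==> (2*cnt == -9 || acc > t)))
  WP_2: (t > 3*d - 4 ==> ((t > 3*d - 4 ==> ((!(t > 3*d - 4)) && (t <= 14 ==> (2*cnt == -9 || acc > t)))) && ((!(t > 3*d - 4)) ==> (t <= 14 ==> (2*cnt == -9 || acc > t))))) && ((!(t > 3*d - 4)) ==> (t <= 14 ==> (2*cnt == -9 || acc > t)))
  WP_3: (t > 3*d - 4 ==> ((t > 3*d - 4 ==> ((t > 3*d - 4 ==> ((!(t > 3*d - 4)) && (t <= 14 ==> (2*cnt == -9 || acc > t)))) && ((!(t > 3*d - 4)) ==> (t <= 14 ==> (2*cnt == -9 || acc > t))))) && ((!(t > 3*d - 4)) ==> (t <= 14 ==> (2*cnt == -9 || acc > t))))) && ((!(t > 3*d - 4)) ==> (t <= 14 ==> (2*cnt == -9 || acc > t)))
  WP_4: (t > 3*d - 4 ==> ((t > 3*d - 4 ==> ((t > 3*d - 4 ==> ((t > 3*d - 4 ==> ((!(t > 3*d - 4)) && (t <= 14 ==> (2*cnt == -9 || acc > t)))) && ((!(t > 3*d - 4)) ==> (t <= 14 ==> (2*cnt == -9 || acc > t))))) && ((!(t > 3*d - 4)) ==> (t <= 14 ==> (2*cnt == -9 || acc > t))))) && ((!(t > 3*d - 4)) ==> (t <= 14 ==> (2*cnt == -9 || acc > t))))) && ((!(t > 3*d - 4)) ==> (t <= 14 ==> (2*cnt == -9 || acc > t)))
So before the loop: (t > 3*d - 4 ==> ((t > 3*d - 4 ==> ((t > 3*d - 4 ==> ((t > 3*d - 4 ==> ((!(t > 3*d - 4)) && (t <= 14 ==> (2*cnt == -9 || acc > t)))) && ((!(t > 3*d - 4)) ==> (t <= 14 ==> (2*cnt == -9 || acc > t))))) && ((!(t > 3*d - 4)) ==> (t <= 14 ==> (2*cnt == -9 || acc > t))))) && ((!(t > 3*d - 4)) ==> (t <= 14 ==> (2*cnt == -9 || acc > t))))) && ((!(t > 3*d - 4)) ==> (t <= 14 ==> (2*cnt == -9 || acc > t)))
Before d := d + t + 2: (3*d + 2*t < -2 ==> ((3*d + 2*t < -2 ==> ((3*d + 2*t < -2 ==> ((3*d + 2*t < -2 ==> ((!(3*d + 2*t < -2)) && (t <= 14 ==> (2*cnt == -9 || acc > t)))) && ((!(3*d + 2*t < -2)) ==> (t <= 14 ==> (2*cnt == -9 || acc > t))))) && ((!(3*d + 2*t < -2)) ==> (t <= 14 ==> (2*cnt == -9 || acc > t))))) && ((!(3*d + 2*t < -2)) ==> (t <= 14 ==> (2*cnt == -9 || acc > t))))) && ((!(3*d + 2*t < -2)) ==> (t <= 14 ==> (2*cnt == -9 || acc > t)))
Before cnt := t: (3*d + 2*t < -2 ==> ((3*d + 2*t < -2 ==> ((3*d + 2*t < -2 ==> ((3*d + 2*t < -2 ==> ((!(3*d + 2*t < -2)) && (t <= 14 ==> (2*t == -9 || acc > t)))) && ((!(3*d + 2*t < -2)) ==> (t <= 14 ==> (2*t == -9 || acc > t))))) && ((!(3*d + 2*t < -2)) ==> (t <= 14 ==> (2*t == -9 || acc > t))))) && ((!(3*d + 2*t < -2)) ==> (t <= 14 ==> (2*t == -9 || acc > t))))) && ((!(3*d + 2*t < -2)) ==> (t <= 14 ==> (2*t == -9 || acc > t)))
The weakest precondition is (3*d + 2*t < -2 ==> ((3*d + 2*t < -2 ==> ((3*d + 2*t < -2 ==> ((3*d + 2*t < -2 ==> ((!(3*d + 2*t < -2)) && (t <= 14 ==> (2*t == -9 || acc > t)))) && ((!(3*d + 2*t < -2)) ==> (t <= 14 ==> (2*t == -9 || acc > t))))) && ((!(3*d + 2*t < -2)) ==> (t <= 14 ==> (2*t == -9 || acc > t))))) && ((!(3*d + 2*t < -2)) ==> (t <= 14 ==> (2*t == -9 || acc > t))))) && ((!(3*d + 2*t < -2)) ==> (t <= 14 ==> (2*t == -9 || acc > t))).
Check whether (2*t < 10 ==> ((2*t < 10 ==> ((2*t < 10 ==> ((2*t < 10 ==> ((!(2*t < 10)) && (t <= 14 ==> (2*t == -9 || acc > t)))) && ((!(2*t < 10)) ==> (t <= 14 ==> (2*t == -9 || acc > t))))) && ((!(2*t < 10)) ==> (t <= 14 ==> (2*t == -9 || acc > t))))) && ((!(2*t < 10)) ==> (t <= 14 ==> (2*t == -9 || acc > t))))) && ((!(2*t < 10)) ==> (t <= 14 ==> (2*t == -9 || acc > t))) && d == -4 implies it.
Every state satisfying the precondition satisfies the weakest precondition: the implication holds.
Answer: valid


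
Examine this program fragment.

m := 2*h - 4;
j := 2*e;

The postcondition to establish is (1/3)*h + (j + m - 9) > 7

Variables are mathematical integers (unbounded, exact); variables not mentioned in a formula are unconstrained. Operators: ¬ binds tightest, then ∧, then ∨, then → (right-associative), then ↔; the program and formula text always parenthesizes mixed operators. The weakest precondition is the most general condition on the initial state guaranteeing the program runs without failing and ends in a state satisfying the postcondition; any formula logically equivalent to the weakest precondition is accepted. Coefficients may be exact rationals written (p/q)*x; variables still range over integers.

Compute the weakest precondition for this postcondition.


Working backward. After the program, the postcondition (1/3)*h + (j + m - 9) > 7 must hold; in canonical form it is (1/3)*h + j + m > 16.
Before j := 2*e: 2*e + (1/3)*h + m > 16
Before m := 2*h - 4: 2*e + (7/3)*h > 20
Answer: WP = 2*e + (7/3)*h > 20


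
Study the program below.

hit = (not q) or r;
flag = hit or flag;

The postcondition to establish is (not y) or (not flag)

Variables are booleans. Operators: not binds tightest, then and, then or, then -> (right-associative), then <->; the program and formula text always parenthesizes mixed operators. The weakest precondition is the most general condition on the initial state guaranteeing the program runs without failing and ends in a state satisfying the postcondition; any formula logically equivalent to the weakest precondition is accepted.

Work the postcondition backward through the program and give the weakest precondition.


Working backward. After the program, (not y) or (not flag) must hold.
Before flag := hit or flag: (not y) or (not (hit or flag))
Before hit := (not q) or r: (not y) or (not ((not q) or r or flag))
Answer: WP = (not y) or (not ((not q) or r or flag))


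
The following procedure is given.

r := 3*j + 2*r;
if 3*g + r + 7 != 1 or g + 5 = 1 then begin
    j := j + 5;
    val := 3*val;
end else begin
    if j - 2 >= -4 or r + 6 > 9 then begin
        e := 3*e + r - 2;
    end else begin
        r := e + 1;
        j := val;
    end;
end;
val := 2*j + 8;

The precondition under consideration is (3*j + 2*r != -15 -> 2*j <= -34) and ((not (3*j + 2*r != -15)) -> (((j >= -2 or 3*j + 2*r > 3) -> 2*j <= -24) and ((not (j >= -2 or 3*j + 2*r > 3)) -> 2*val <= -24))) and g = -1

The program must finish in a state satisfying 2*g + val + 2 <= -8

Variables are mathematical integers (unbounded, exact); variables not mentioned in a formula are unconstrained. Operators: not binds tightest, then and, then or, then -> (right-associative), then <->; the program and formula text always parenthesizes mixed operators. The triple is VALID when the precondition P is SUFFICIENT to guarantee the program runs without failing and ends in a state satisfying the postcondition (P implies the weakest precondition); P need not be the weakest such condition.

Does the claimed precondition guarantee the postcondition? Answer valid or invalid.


Working backward. After the program, the postcondition 2*g + val + 2 <= -8 must hold; in canonical form it is 2*g + val <= -10.
Before val := 2*j + 8: 2*g + 2*j <= -18
Then branch requires 2*g + 2*j <= -28; else branch requires ((j >= -2 or r > 3) -> 2*g + 2*j <= -18) and ((not (j >= -2 or r > 3)) -> 2*g + 2*val <= -18).
Before the if: ((3*g + r != -6 or g = -4) -> 2*g + 2*j <= -28) and ((not (3*g + r != -6 or g = -4)) -> (((j >= -2 or r > 3) -> 2*g + 2*j <= -18) and ((not (j >= -2 or r > 3)) -> 2*g + 2*val <= -18)))
Before r := 3*j + 2*r: ((3*g + 3*j + 2*r != -6 or g = -4) -> 2*g + 2*j <= -28) and ((not (3*g + 3*j + 2*r != -6 or g = -4)) -> (((j >= -2 or 3*j + 2*r > 3) -> 2*g + 2*j <= -18) and ((not (j >= -2 or 3*j + 2*r > 3)) -> 2*g + 2*val <= -18)))
The weakest precondition is ((3*g + 3*j + 2*r != -6 or g = -4) -> 2*g + 2*j <= -28) and ((not (3*g + 3*j + 2*r != -6 or g = -4)) -> (((j >= -2 or 3*j + 2*r > 3) -> 2*g + 2*j <= -18) and ((not (j >= -2 or 3*j + 2*r > 3)) -> 2*g + 2*val <= -18))).
Check whether (3*j + 2*r != -15 -> 2*j <= -34) and ((not (3*j + 2*r != -15)) -> (((j >= -2 or 3*j + 2*r > 3) -> 2*j <= -24) and ((not (j >= -2 or 3*j + 2*r > 3)) -> 2*val <= -24))) and g = -1 implies it.
Countermodel: at the initial state g = -1, j = -17, r = 24, val = 0, the precondition holds but the weakest precondition fails.
Answer: invalid


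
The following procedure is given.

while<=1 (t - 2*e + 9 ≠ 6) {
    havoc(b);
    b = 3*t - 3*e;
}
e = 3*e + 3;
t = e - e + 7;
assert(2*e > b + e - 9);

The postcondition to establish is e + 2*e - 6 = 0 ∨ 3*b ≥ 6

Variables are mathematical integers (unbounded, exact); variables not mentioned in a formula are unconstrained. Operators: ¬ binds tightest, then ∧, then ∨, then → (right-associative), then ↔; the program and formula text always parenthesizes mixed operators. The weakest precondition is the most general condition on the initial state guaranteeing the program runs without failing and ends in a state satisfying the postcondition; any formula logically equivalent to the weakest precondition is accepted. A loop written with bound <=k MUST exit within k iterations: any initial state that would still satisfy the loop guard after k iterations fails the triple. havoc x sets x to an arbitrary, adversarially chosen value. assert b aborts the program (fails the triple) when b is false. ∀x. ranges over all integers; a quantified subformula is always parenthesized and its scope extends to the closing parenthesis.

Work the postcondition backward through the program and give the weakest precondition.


Working backward. After the program, the postcondition e + 2*e - 6 = 0 ∨ 3*b ≥ 6 must hold; in canonical form it is 3*e = 6 ∨ 3*b ≥ 6.
Before assert 2*e > b + e - 9: e > b - 9 ∧ (3*e = 6 ∨ 3*b ≥ 6)
Before t := e - e + 7: e > b - 9 ∧ (3*e = 6 ∨ 3*b ≥ 6)
Before e := 3*e + 3: 3*e > b - 12 ∧ (9*e = -3 ∨ 3*b ≥ 6)
Before the loop (bound <=1), unroll the exhaustion recursion (WP_0 = exit-now case; WP_j = one more guarded iteration, up to j = 1):
  WP_0: (¬(t ≠ 2*e - 3)) ∧ 3*e > b - 12 ∧ (9*e = -3 ∨ 3*b ≥ 6)
  WP_1: (t ≠ 2*e - 3 → ((¬(t ≠ 2*e - 3)) ∧ 6*e > 3*t - 12 ∧ (9*e = -3 ∨ 9*t ≥ 9*e + 6))) ∧ ((¬(t ≠ 2*e - 3)) → (3*e > b - 12 ∧ (9*e = -3 ∨ 3*b ≥ 6)))
So before the loop: (t ≠ 2*e - 3 → ((¬(t ≠ 2*e - 3)) ∧ 6*e > 3*t - 12 ∧ (9*e = -3 ∨ 9*t ≥ 9*e + 6))) ∧ ((¬(t ≠ 2*e - 3)) → (3*e > b - 12 ∧ (9*e = -3 ∨ 3*b ≥ 6)))
Answer: WP = (t ≠ 2*e - 3 → ((¬(t ≠ 2*e - 3)) ∧ 6*e > 3*t - 12 ∧ (9*e = -3 ∨ 9*t ≥ 9*e + 6))) ∧ ((¬(t ≠ 2*e - 3)) → (3*e > b - 12 ∧ (9*e = -3 ∨ 3*b ≥ 6)))


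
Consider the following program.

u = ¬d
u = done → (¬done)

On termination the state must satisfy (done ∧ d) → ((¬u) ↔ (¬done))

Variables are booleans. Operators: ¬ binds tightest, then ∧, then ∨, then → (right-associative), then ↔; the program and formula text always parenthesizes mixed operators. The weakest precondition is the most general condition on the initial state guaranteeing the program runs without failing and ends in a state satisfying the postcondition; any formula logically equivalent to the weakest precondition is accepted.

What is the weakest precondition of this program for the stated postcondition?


Working backward. After the program, (done ∧ d) → ((¬u) ↔ (¬done)) must hold.
Before u := done → (¬done): (done ∧ d) → ((¬(done → (¬done))) ↔ (¬done))
Before u := ¬d: (done ∧ d) → ((¬(done → (¬done))) ↔ (¬done))
Answer: WP = (done ∧ d) → ((¬(done → (¬done))) ↔ (¬done))


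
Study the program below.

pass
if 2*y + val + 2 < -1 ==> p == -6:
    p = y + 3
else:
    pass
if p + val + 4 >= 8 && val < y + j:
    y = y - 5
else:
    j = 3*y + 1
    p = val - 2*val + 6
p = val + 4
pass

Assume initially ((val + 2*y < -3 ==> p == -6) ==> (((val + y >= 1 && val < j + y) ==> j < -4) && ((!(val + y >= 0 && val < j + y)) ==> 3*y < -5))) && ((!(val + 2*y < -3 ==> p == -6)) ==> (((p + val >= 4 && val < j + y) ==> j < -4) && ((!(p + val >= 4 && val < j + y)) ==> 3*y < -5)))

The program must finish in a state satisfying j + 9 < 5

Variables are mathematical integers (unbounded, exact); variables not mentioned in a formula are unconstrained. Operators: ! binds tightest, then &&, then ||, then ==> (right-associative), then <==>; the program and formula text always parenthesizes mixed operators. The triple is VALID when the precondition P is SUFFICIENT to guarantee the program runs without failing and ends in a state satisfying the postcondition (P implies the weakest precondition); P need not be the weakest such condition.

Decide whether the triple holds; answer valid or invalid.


Working backward. After the program, the postcondition j + 9 < 5 must hold; in canonical form it is j < -4.
Before skip: j < -4
Before p := val + 4: j < -4
Then branch requires j < -4; else branch requires 3*y < -5.
Before the if: ((p + val >= 4 && val < j + y) ==> j < -4) && ((!(p + val >= 4 && val < j + y)) ==> 3*y < -5)
Then branch requires ((val + y >= 1 && val < j + y) ==> j < -4) && ((!(val + y >= 1 && val < j + y)) ==> 3*y < -5); else branch requires ((p + val >= 4 && val < j + y) ==> j < -4) && ((!(p + val >= 4 && val < j + y)) ==> 3*y < -5).
Before the if: ((val + 2*y < -3 ==> p == -6) ==> (((val + y >= 1 && val < j + y) ==> j < -4) && ((!(val + y >= 1 && val < j + y)) ==> 3*y < -5))) && ((!(val + 2*y < -3 ==> p == -6)) ==> (((p + val >= 4 && val < j + y) ==> j < -4) && ((!(p + val >= 4 && val < j + y)) ==> 3*y < -5)))
Before skip: ((val + 2*y < -3 ==> p == -6) ==> (((val + y >= 1 && val < j + y) ==> j < -4) && ((!(val + y >= 1 && val < j + y)) ==> 3*y < -5))) && ((!(val + 2*y < -3 ==> p == -6)) ==> (((p + val >= 4 && val < j + y) ==> j < -4) && ((!(p + val >= 4 && val < j + y)) ==> 3*y < -5)))
The weakest precondition is ((val + 2*y < -3 ==> p == -6) ==> (((val + y >= 1 && val < j + y) ==> j < -4) && ((!(val + y >= 1 && val < j + y)) ==> 3*y < -5))) && ((!(val + 2*y < -3 ==> p == -6)) ==> (((p + val >= 4 && val < j + y) ==> j < -4) && ((!(p + val >= 4 && val < j + y)) ==> 3*y < -5))).
Check whether ((val + 2*y < -3 ==> p == -6) ==> (((val + y >= 1 && val < j + y) ==> j < -4) && ((!(val + y >= 0 && val < j + y)) ==> 3*y < -5))) && ((!(val + 2*y < -3 ==> p == -6)) ==> (((p + val >= 4 && val < j + y) ==> j < -4) && ((!(p + val >= 4 && val < j + y)) ==> 3*y < -5))) implies it.
Countermodel: at the initial state j = -5, p = 7, val = -3, y = 3, the precondition holds but the weakest precondition fails.
Answer: invalid


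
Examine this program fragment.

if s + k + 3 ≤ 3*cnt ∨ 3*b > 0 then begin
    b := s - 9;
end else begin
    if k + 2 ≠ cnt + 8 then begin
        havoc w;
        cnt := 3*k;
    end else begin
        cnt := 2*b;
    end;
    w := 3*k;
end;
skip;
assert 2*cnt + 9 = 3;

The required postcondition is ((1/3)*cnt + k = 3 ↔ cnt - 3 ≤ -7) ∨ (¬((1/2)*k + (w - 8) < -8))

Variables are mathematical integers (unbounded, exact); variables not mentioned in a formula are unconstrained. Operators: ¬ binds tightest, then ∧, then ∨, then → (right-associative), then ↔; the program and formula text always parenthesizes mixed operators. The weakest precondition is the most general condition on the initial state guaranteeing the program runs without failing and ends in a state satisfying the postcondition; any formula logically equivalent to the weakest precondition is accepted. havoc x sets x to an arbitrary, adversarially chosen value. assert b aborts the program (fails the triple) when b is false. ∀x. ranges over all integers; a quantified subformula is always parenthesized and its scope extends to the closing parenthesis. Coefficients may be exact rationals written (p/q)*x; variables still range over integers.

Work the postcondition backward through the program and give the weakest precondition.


Working backward. After the program, the postcondition ((1/3)*cnt + k = 3 ↔ cnt - 3 ≤ -7) ∨ (¬((1/2)*k + (w - 8) < -8)) must hold; in canonical form it is ((1/3)*cnt + k = 3 ↔ cnt ≤ -4) ∨ (¬((1/2)*k + w < 0)).
Before assert 2*cnt + 9 = 3: 2*cnt = -6 ∧ (((1/3)*cnt + k = 3 ↔ cnt ≤ -4) ∨ (¬((1/2)*k + w < 0)))
Before skip: 2*cnt = -6 ∧ (((1/3)*cnt + k = 3 ↔ cnt ≤ -4) ∨ (¬((1/2)*k + w < 0)))
Then branch requires 2*cnt = -6 ∧ (((1/3)*cnt + k = 3 ↔ cnt ≤ -4) ∨ (¬((1/2)*k + w < 0))); else branch requires (k ≠ cnt + 6 → (6*k = -6 ∧ ((2*k = 3 ↔ 3*k ≤ -4) ∨ (¬((7/2)*k < 0))))) ∧ ((¬(k ≠ cnt + 6)) → (4*b = -6 ∧ (((2/3)*b + k = 3 ↔ 2*b ≤ -4) ∨ (¬((7/2)*k < 0))))).
Before the if: ((k + s ≤ 3*cnt - 3 ∨ 3*b > 0) → (2*cnt = -6 ∧ (((1/3)*cnt + k = 3 ↔ cnt ≤ -4) ∨ (¬((1/2)*k + w < 0))))) ∧ ((¬(k + s ≤ 3*cnt - 3 ∨ 3*b > 0)) → ((k ≠ cnt + 6 → (6*k = -6 ∧ ((2*k = 3 ↔ 3*k ≤ -4) ∨ (¬((7/2)*k < 0))))) ∧ ((¬(k ≠ cnt + 6)) → (4*b = -6 ∧ (((2/3)*b + k = 3 ↔ 2*b ≤ -4) ∨ (¬((7/2)*k < 0)))))))
Answer: WP = ((k + s ≤ 3*cnt - 3 ∨ 3*b > 0) → (2*cnt = -6 ∧ (((1/3)*cnt + k = 3 ↔ cnt ≤ -4) ∨ (¬((1/2)*k + w < 0))))) ∧ ((¬(k + s ≤ 3*cnt - 3 ∨ 3*b > 0)) → ((k ≠ cnt + 6 → (6*k = -6 ∧ ((2*k = 3 ↔ 3*k ≤ -4) ∨ (¬((7/2)*k < 0))))) ∧ ((¬(k ≠ cnt + 6)) → (4*b = -6 ∧ (((2/3)*b + k = 3 ↔ 2*b ≤ -4) ∨ (¬((7/2)*k < 0)))))))


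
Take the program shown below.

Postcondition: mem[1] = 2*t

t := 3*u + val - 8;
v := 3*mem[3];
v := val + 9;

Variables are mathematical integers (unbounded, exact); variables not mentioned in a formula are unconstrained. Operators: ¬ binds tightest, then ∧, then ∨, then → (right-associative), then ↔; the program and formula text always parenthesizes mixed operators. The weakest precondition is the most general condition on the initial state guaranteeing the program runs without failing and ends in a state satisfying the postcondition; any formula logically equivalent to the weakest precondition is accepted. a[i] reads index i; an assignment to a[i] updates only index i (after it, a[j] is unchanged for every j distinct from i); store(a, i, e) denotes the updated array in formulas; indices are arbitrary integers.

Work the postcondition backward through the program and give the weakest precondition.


Working backward. After the program, mem[1] = 2*t must hold.
Before v := val + 9: mem[1] = 2*t
Before v := 3*mem[3]: mem[1] = 2*t
Before t := 3*u + val - 8: mem[1] = 6*u + 2*val - 16
Answer: WP = mem[1] = 6*u + 2*val - 16


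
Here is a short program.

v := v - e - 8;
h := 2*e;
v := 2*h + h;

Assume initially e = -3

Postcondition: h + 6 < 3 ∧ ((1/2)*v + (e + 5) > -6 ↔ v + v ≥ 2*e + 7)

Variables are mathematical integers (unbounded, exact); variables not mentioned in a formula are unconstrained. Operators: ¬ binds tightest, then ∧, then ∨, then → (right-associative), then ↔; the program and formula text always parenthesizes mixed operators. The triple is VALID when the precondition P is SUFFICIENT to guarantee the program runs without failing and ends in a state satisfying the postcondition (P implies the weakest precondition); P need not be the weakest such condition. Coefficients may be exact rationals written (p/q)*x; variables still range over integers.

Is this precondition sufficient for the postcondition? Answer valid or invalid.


Working backward. After the program, the postcondition h + 6 < 3 ∧ ((1/2)*v + (e + 5) > -6 ↔ v + v ≥ 2*e + 7) must hold; in canonical form it is h < -3 ∧ (e + (1/2)*v > -11 ↔ 2*v ≥ 2*e + 7).
Before v := 2*h + h: h < -3 ∧ (e + (3/2)*h > -11 ↔ 6*h ≥ 2*e + 7)
Before h := 2*e: 2*e < -3 ∧ (4*e > -11 ↔ 10*e ≥ 7)
Before v := v - e - 8: 2*e < -3 ∧ (4*e > -11 ↔ 10*e ≥ 7)
The weakest precondition is 2*e < -3 ∧ (4*e > -11 ↔ 10*e ≥ 7).
Check whether e = -3 implies it.
Every state satisfying the precondition satisfies the weakest precondition: the implication holds.
Answer: valid


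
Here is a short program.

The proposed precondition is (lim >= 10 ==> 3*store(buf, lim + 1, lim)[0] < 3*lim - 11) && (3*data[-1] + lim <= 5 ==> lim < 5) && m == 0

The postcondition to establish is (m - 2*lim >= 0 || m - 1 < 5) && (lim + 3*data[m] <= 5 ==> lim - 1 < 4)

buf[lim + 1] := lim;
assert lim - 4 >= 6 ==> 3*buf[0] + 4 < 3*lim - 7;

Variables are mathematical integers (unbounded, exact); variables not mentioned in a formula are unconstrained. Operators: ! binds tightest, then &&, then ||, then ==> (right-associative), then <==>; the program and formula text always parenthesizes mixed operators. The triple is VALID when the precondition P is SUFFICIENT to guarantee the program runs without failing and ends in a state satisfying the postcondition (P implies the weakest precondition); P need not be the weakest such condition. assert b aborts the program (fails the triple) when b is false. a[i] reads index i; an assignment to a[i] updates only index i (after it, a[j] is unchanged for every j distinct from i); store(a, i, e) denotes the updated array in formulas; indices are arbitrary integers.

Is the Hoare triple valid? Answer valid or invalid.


Working backward. After the program, the postcondition (m - 2*lim >= 0 || m - 1 < 5) && (lim + 3*data[m] <= 5 ==> lim - 1 < 4) must hold; in canonical form it is (m >= 2*lim || m < 6) && (3*data[m] + lim <= 5 ==> lim < 5).
Before assert lim - 4 >= 6 ==> 3*buf[0] + 4 < 3*lim - 7: (lim >= 10 ==> 3*buf[0] < 3*lim - 11) && (m >= 2*lim || m < 6) && (3*data[m] + lim <= 5 ==> lim < 5)
Before buf[lim + 1] := lim: (lim >= 10 ==> 3*store(buf, lim + 1, lim)[0] < 3*lim - 11) && (m >= 2*lim || m < 6) && (3*data[m] + lim <= 5 ==> lim < 5)
The weakest precondition is (lim >= 10 ==> 3*store(buf, lim + 1, lim)[0] < 3*lim - 11) && (m >= 2*lim || m < 6) && (3*data[m] + lim <= 5 ==> lim < 5).
Check whether (lim >= 10 ==> 3*store(buf, lim + 1, lim)[0] < 3*lim - 11) && (3*data[-1] + lim <= 5 ==> lim < 5) && m == 0 implies it.
Countermodel: at the initial state buf = {[-1] = 2, [0] = 2, [6] = 2, elsewhere 2}, data = {[-1] = 1, [0] = -30152, [6] = 3, elsewhere 3}, lim = 5, m = 0, the precondition holds but the weakest precondition fails.
Answer: invalid


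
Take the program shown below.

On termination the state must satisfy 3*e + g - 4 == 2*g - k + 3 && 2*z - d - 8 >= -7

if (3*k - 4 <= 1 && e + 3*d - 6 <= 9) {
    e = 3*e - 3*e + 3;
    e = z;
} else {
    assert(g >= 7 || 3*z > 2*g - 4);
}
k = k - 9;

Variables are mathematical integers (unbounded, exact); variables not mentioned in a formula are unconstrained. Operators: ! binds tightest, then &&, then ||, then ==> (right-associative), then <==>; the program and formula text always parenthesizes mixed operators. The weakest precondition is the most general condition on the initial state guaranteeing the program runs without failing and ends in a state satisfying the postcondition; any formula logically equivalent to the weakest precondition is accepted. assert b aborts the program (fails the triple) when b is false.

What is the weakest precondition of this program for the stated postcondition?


Working backward. After the program, the postcondition 3*e + g - 4 == 2*g - k + 3 && 2*z - d - 8 >= -7 must hold; in canonical form it is 3*e + k == g + 7 && 2*z >= d + 1.
Before k := k - 9: 3*e + k == g + 16 && 2*z >= d + 1
Then branch requires k + 3*z == g + 16 && 2*z >= d + 1; else branch requires (g >= 7 || 3*z > 2*g - 4) && 3*e + k == g + 16 && 2*z >= d + 1.
Before the if: ((3*k <= 5 && 3*d + e <= 15) ==> (k + 3*z == g + 16 && 2*z >= d + 1)) && ((!(3*k <= 5 && 3*d + e <= 15)) ==> ((g >= 7 || 3*z > 2*g - 4) && 3*e + k == g + 16 && 2*z >= d + 1))
Answer: WP = ((3*k <= 5 && 3*d + e <= 15) ==> (k + 3*z == g + 16 && 2*z >= d + 1)) && ((!(3*k <= 5 && 3*d + e <= 15)) ==> ((g >= 7 || 3*z > 2*g - 4) && 3*e + k == g + 16 && 2*z >= d + 1))


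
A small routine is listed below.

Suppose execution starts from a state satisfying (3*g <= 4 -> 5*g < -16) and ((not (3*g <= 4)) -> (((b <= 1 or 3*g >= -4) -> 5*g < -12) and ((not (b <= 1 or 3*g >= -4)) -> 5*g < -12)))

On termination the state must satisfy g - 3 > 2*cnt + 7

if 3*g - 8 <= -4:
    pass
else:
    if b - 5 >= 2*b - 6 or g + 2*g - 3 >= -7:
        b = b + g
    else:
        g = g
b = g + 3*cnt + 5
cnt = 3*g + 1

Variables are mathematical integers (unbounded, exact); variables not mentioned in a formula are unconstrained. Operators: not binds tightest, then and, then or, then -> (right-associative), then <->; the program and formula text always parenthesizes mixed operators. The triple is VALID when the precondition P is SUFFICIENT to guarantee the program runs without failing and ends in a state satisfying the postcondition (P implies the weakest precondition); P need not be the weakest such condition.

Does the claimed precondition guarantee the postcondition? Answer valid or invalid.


Working backward. After the program, the postcondition g - 3 > 2*cnt + 7 must hold; in canonical form it is g > 2*cnt + 10.
Before cnt := 3*g + 1: 5*g < -12
Before b := g + 3*cnt + 5: 5*g < -12
Then branch requires 5*g < -12; else branch requires ((b <= 1 or 3*g >= -4) -> 5*g < -12) and ((not (b <= 1 or 3*g >= -4)) -> 5*g < -12).
Before the if: (3*g <= 4 -> 5*g < -12) and ((not (3*g <= 4)) -> (((b <= 1 or 3*g >= -4) -> 5*g < -12) and ((not (b <= 1 or 3*g >= -4)) -> 5*g < -12)))
The weakest precondition is (3*g <= 4 -> 5*g < -12) and ((not (3*g <= 4)) -> (((b <= 1 or 3*g >= -4) -> 5*g < -12) and ((not (b <= 1 or 3*g >= -4)) -> 5*g < -12))).
Check whether (3*g <= 4 -> 5*g < -16) and ((not (3*g <= 4)) -> (((b <= 1 or 3*g >= -4) -> 5*g < -12) and ((not (b <= 1 or 3*g >= -4)) -> 5*g < -12))) implies it.
Every state satisfying the precondition satisfies the weakest precondition: the implication holds.
Answer: valid


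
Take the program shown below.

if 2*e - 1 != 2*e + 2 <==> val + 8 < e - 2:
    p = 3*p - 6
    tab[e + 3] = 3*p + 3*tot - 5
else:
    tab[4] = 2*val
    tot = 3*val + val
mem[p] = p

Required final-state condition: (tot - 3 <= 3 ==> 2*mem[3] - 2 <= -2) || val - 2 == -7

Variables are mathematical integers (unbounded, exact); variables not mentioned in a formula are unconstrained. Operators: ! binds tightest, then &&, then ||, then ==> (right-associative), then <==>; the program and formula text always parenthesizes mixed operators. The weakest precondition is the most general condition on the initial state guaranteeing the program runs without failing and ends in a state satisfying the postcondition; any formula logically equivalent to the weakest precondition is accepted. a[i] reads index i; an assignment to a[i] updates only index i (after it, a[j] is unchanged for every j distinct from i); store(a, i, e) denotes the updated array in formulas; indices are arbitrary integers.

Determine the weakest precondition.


Working backward. After the program, the postcondition (tot - 3 <= 3 ==> 2*mem[3] - 2 <= -2) || val - 2 == -7 must hold; in canonical form it is (tot <= 6 ==> 2*mem[3] <= 0) || val == -5.
Before mem[p] := p: (tot <= 6 ==> 2*store(mem, p, p)[3] <= 0) || val == -5
Then branch requires (tot <= 6 ==> 2*store(mem, 3*p - 6, 3*p - 6)[3] <= 0) || val == -5; else branch requires (4*val <= 6 ==> 2*store(mem, p, p)[3] <= 0) || val == -5.
Before the if: (val < e - 10 ==> ((tot <= 6 ==> 2*store(mem, 3*p - 6, 3*p - 6)[3] <= 0) || val == -5)) && ((!(val < e - 10)) ==> ((4*val <= 6 ==> 2*store(mem, p, p)[3] <= 0) || val == -5))
Answer: WP = (val < e - 10 ==> ((tot <= 6 ==> 2*store(mem, 3*p - 6, 3*p - 6)[3] <= 0) || val == -5)) && ((!(val < e - 10)) ==> ((4*val <= 6 ==> 2*store(mem, p, p)[3] <= 0) || val == -5))


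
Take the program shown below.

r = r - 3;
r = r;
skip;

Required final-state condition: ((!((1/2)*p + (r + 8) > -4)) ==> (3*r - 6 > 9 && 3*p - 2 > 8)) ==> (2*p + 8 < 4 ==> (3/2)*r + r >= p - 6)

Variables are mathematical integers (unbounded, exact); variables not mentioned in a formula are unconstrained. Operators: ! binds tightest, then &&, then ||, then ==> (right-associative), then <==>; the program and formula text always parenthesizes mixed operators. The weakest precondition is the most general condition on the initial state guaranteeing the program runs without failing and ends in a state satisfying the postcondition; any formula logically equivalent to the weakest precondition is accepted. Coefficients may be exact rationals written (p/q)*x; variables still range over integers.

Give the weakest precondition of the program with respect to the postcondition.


Working backward. After the program, the postcondition ((!((1/2)*p + (r + 8) > -4)) ==> (3*r - 6 > 9 && 3*p - 2 > 8)) ==> (2*p + 8 < 4 ==> (3/2)*r + r >= p - 6) must hold; in canonical form it is ((!((1/2)*p + r > -12)) ==> (3*r > 15 && 3*p > 10)) ==> (2*p < -4 ==> (5/2)*r >= p - 6).
Before skip: ((!((1/2)*p + r > -12)) ==> (3*r > 15 && 3*p > 10)) ==> (2*p < -4 ==> (5/2)*r >= p - 6)
Before r := r: ((!((1/2)*p + r > -12)) ==> (3*r > 15 && 3*p > 10)) ==> (2*p < -4 ==> (5/2)*r >= p - 6)
Before r := r - 3: ((!((1/2)*p + r > -9)) ==> (3*r > 24 && 3*p > 10)) ==> (2*p < -4 ==> (5/2)*r >= p + 3/2)
Answer: WP = ((!((1/2)*p + r > -9)) ==> (3*r > 24 && 3*p > 10)) ==> (2*p < -4 ==> (5/2)*r >= p + 3/2)


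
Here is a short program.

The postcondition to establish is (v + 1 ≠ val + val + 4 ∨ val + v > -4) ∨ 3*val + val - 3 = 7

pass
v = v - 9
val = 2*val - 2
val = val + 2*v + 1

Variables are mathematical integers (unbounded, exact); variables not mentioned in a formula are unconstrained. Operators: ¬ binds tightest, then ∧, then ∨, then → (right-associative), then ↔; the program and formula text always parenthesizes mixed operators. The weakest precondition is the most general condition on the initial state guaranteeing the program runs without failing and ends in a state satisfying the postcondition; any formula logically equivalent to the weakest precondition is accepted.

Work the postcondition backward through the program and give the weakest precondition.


Working backward. After the program, the postcondition (v + 1 ≠ val + val + 4 ∨ val + v > -4) ∨ 3*val + val - 3 = 7 must hold; in canonical form it is v ≠ 2*val + 3 ∨ v + val > -4 ∨ 4*val = 10.
Before val := val + 2*v + 1: 3*v + 2*val ≠ -5 ∨ 3*v + val > -5 ∨ 8*v + 4*val = 6
Before val := 2*val - 2: 3*v + 4*val ≠ -1 ∨ 3*v + 2*val > -3 ∨ 8*v + 8*val = 14
Before v := v - 9: 3*v + 4*val ≠ 26 ∨ 3*v + 2*val > 24 ∨ 8*v + 8*val = 86
Before skip: 3*v + 4*val ≠ 26 ∨ 3*v + 2*val > 24 ∨ 8*v + 8*val = 86
Answer: WP = 3*v + 4*val ≠ 26 ∨ 3*v + 2*val > 24 ∨ 8*v + 8*val = 86


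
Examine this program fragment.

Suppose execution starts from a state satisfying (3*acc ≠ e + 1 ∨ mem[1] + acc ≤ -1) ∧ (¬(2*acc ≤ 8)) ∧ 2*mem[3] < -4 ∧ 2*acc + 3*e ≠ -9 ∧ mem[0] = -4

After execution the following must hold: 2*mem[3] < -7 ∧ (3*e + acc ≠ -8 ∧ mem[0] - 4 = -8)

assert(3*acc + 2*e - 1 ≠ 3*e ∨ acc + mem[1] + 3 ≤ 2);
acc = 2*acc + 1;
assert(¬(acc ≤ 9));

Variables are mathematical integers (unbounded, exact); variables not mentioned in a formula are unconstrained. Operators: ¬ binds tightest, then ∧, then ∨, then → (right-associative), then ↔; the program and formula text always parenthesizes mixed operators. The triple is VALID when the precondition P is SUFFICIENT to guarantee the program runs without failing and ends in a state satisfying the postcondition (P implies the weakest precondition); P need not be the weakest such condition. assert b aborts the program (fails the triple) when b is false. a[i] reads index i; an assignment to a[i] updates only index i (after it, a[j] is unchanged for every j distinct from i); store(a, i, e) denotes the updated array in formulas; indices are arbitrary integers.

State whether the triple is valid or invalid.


Working backward. After the program, the postcondition 2*mem[3] < -7 ∧ (3*e + acc ≠ -8 ∧ mem[0] - 4 = -8) must hold; in canonical form it is 2*mem[3] < -7 ∧ acc + 3*e ≠ -8 ∧ mem[0] = -4.
Before assert ¬(acc ≤ 9): (¬(acc ≤ 9)) ∧ 2*mem[3] < -7 ∧ acc + 3*e ≠ -8 ∧ mem[0] = -4
Before acc := 2*acc + 1: (¬(2*acc ≤ 8)) ∧ 2*mem[3] < -7 ∧ 2*acc + 3*e ≠ -9 ∧ mem[0] = -4
Before assert 3*acc + 2*e - 1 ≠ 3*e ∨ acc + mem[1] + 3 ≤ 2: (3*acc ≠ e + 1 ∨ mem[1] + acc ≤ -1) ∧ (¬(2*acc ≤ 8)) ∧ 2*mem[3] < -7 ∧ 2*acc + 3*e ≠ -9 ∧ mem[0] = -4
The weakest precondition is (3*acc ≠ e + 1 ∨ mem[1] + acc ≤ -1) ∧ (¬(2*acc ≤ 8)) ∧ 2*mem[3] < -7 ∧ 2*acc + 3*e ≠ -9 ∧ mem[0] = -4.
Check whether (3*acc ≠ e + 1 ∨ mem[1] + acc ≤ -1) ∧ (¬(2*acc ≤ 8)) ∧ 2*mem[3] < -4 ∧ 2*acc + 3*e ≠ -9 ∧ mem[0] = -4 implies it.
Countermodel: at the initial state acc = 5, e = 15, mem = {[0] = -4, [1] = -3, [3] = -3, elsewhere -3}, the precondition holds but the weakest precondition fails.
Answer: invalid


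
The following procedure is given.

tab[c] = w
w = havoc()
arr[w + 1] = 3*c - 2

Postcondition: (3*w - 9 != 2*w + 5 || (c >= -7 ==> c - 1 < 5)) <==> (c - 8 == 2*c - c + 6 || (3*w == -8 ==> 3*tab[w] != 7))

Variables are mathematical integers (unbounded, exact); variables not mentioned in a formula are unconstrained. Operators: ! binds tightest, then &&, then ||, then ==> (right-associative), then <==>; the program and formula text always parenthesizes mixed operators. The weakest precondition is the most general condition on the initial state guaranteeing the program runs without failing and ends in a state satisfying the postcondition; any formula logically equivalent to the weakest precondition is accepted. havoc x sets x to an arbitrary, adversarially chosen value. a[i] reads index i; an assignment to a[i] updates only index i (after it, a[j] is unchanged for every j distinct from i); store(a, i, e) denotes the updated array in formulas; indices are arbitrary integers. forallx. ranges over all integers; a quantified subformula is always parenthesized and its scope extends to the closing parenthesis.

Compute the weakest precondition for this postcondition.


Working backward. After the program, the postcondition (3*w - 9 != 2*w + 5 || (c >= -7 ==> c - 1 < 5)) <==> (c - 8 == 2*c - c + 6 || (3*w == -8 ==> 3*tab[w] != 7)) must hold; in canonical form it is (w != 14 || (c >= -7 ==> c < 6)) <==> (3*w == -8 ==> 3*tab[w] != 7).
Before arr[w + 1] := 3*c - 2: (w != 14 || (c >= -7 ==> c < 6)) <==> (3*w == -8 ==> 3*tab[w] != 7)
Before havoc w: forall w_1. ((w_1 != 14 || (c >= -7 ==> c < 6)) <==> (3*w_1 == -8 ==> 3*tab[w_1] != 7))
Before tab[c] := w: forall w_1. ((w_1 != 14 || (c >= -7 ==> c < 6)) <==> (3*w_1 == -8 ==> 3*store(tab, c, w)[w_1] != 7))
Answer: WP = forall w_1. ((w_1 != 14 || (c >= -7 ==> c < 6)) <==> (3*w_1 == -8 ==> 3*store(tab, c, w)[w_1] != 7))


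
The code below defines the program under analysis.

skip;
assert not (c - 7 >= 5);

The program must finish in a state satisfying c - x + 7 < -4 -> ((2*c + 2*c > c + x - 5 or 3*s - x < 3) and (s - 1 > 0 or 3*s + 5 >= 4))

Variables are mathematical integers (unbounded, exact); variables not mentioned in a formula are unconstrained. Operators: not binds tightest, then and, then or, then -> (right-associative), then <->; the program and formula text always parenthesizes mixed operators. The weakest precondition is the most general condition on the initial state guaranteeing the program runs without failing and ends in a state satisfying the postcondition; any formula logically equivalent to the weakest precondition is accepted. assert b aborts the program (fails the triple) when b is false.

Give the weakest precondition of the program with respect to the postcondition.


Working backward. After the program, the postcondition c - x + 7 < -4 -> ((2*c + 2*c > c + x - 5 or 3*s - x < 3) and (s - 1 > 0 or 3*s + 5 >= 4)) must hold; in canonical form it is c < x - 11 -> ((3*c > x - 5 or 3*s < x + 3) and (s > 1 or 3*s >= -1)).
Before assert not (c - 7 >= 5): (not (c >= 12)) and (c < x - 11 -> ((3*c > x - 5 or 3*s < x + 3) and (s > 1 or 3*s >= -1)))
Before skip: (not (c >= 12)) and (c < x - 11 -> ((3*c > x - 5 or 3*s < x + 3) and (s > 1 or 3*s >= -1)))
Answer: WP = (not (c >= 12)) and (c < x - 11 -> ((3*c > x - 5 or 3*s < x + 3) and (s > 1 or 3*s >= -1)))


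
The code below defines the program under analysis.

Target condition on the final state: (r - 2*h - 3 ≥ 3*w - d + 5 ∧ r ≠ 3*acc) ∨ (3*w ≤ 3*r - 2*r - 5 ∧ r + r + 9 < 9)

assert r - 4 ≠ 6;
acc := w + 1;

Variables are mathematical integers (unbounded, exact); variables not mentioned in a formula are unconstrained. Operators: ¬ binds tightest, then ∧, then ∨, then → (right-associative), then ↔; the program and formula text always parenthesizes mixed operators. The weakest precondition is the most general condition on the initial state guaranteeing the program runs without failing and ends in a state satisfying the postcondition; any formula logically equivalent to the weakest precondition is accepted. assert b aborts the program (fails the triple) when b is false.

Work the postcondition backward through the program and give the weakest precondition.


Working backward. After the program, the postcondition (r - 2*h - 3 ≥ 3*w - d + 5 ∧ r ≠ 3*acc) ∨ (3*w ≤ 3*r - 2*r - 5 ∧ r + r + 9 < 9) must hold; in canonical form it is (d + r ≥ 2*h + 3*w + 8 ∧ r ≠ 3*acc) ∨ (3*w ≤ r - 5 ∧ 2*r < 0).
Before acc := w + 1: (d + r ≥ 2*h + 3*w + 8 ∧ r ≠ 3*w + 3) ∨ (3*w ≤ r - 5 ∧ 2*r < 0)
Before assert r - 4 ≠ 6: r ≠ 10 ∧ ((d + r ≥ 2*h + 3*w + 8 ∧ r ≠ 3*w + 3) ∨ (3*w ≤ r - 5 ∧ 2*r < 0))
Answer: WP = r ≠ 10 ∧ ((d + r ≥ 2*h + 3*w + 8 ∧ r ≠ 3*w + 3) ∨ (3*w ≤ r - 5 ∧ 2*r < 0))
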